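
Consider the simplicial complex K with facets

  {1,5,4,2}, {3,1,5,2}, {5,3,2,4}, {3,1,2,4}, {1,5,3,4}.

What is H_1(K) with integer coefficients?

H_1 = 0.

Fix the vertex order 1 < 2 < 3 < 4 < 5 and write every simplex with vertices in increasing order. Then dim K = 3 and the simplices of K are:

  0-simplices (5): [1], [2], [3], [4], [5]
  1-simplices (10): [1,2], [1,3], [1,4], [1,5], [2,3], [2,4], [2,5], [3,4], [3,5], [4,5]
  2-simplices (10): [1,2,3], [1,2,4], [1,2,5], [1,3,4], [1,3,5], [1,4,5], [2,3,4], [2,3,5], [2,4,5], [3,4,5]
  3-simplices (5): [1,2,3,4], [1,2,3,5], [1,2,4,5], [1,3,4,5], [2,3,4,5]

giving chain groups C_0 ≅ Z^5, C_1 ≅ Z^10, C_2 ≅ Z^10, C_3 ≅ Z^5.

The boundary map ∂_1: C_1 → C_0 sends each edge [p,q] (with p < q) to q − p. For instance
  ∂[3,4] = [4] − [3].
This gives a 5×10 integer matrix of rank 4; reducing to Smith normal form yields diagonal entries (1,1,1,1).

∂_2: C_2 → C_1 sends each 2-simplex [p,q,r] to [q,r] − [p,r] + [p,q]. For instance
  ∂[1,2,5] = [2,5] − [1,5] + [1,2],
  ∂[2,4,5] = [4,5] − [2,5] + [2,4].
This gives a 10×10 integer matrix of rank 6; reducing to Smith normal form yields diagonal entries (1,1,1,1,1,1).

Boundary ∂_3: C_3 → C_2 sends each 3-simplex σ to the alternating sum Σ_i (−1)^i (σ with its i-th vertex removed). For instance
  ∂[2,3,4,5] = [3,4,5] − [2,4,5] + [2,3,5] − [2,3,4],
  ∂[1,2,3,5] = [2,3,5] − [1,3,5] + [1,2,5] − [1,2,3].
As a 10×5 matrix over Z this has rank 4, with invariant factors (1,1,1,1).

Computing H_k = (kernel of ∂_k) / (image of ∂_{k+1}):

  H_1: rank ker ∂_1 − rank ∂_2 = (10 − 4) − 6 = 0, and the invariant factors of ∂_2 are all 1, so H_1 ≅ 0.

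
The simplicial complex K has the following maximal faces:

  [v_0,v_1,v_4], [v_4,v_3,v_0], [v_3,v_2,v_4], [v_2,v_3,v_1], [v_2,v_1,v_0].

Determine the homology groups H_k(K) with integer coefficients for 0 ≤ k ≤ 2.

H_0 = Z,  H_1 = Z,  H_2 = 0.

K has 5 vertices, 10 edges, 5 triangles.
rank ∂_0 = 0, rank ∂_1 = 4 ⇒ b_0 = 5 − 0 − 4 = 1; all invariant factors of ∂_1 are 1 so no torsion. So H_0 = Z.
rank ∂_1 = 4, rank ∂_2 = 5 ⇒ b_1 = 10 − 4 − 5 = 1; all invariant factors of ∂_2 are 1 so no torsion. So H_1 = Z.
rank ∂_2 = 5, rank ∂_3 = 0 ⇒ b_2 = 5 − 5 − 0 = 0. So H_2 = 0.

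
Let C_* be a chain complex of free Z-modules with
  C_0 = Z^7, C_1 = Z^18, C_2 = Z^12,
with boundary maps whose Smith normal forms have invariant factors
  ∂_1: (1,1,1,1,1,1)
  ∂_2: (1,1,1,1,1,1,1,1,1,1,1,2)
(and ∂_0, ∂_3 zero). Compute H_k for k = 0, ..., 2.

H_0: b_0 = 7 − 0 − 6 = 1; torsion from ∂_1 factors > 1: none. So H_0 ≅ Z.
H_1: b_1 = 18 − 6 − 12 = 0; torsion from ∂_2 factors > 1: [2]. So H_1 ≅ Z/2.
H_2: b_2 = 12 − 12 − 0 = 0; torsion from ∂_3 factors > 1: none. So H_2 ≅ 0.

H_0 ≅ Z,  H_1 ≅ Z/2,  H_2 = 0.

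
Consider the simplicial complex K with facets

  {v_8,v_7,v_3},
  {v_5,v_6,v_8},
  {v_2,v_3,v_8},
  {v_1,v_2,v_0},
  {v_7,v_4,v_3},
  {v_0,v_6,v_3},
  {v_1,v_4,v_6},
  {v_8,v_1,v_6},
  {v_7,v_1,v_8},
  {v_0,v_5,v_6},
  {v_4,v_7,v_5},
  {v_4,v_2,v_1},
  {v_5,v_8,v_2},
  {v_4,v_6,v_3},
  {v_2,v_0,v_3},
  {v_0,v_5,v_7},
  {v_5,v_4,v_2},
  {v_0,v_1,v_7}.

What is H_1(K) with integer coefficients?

H_1 ≅ Z^2.

Order the vertices as v_0 < v_1 < v_2 < v_3 < v_4 < v_5 < v_6 < v_7 < v_8. Listing each simplex with vertices in this order, K has dimension 2 with simplices:

  0-simplices (9): [v_0], [v_1], [v_2], [v_3], [v_4], [v_5], [v_6], [v_7], [v_8]
  1-simplices (27): (27 of them)
  2-simplices (18): (18 of them)

Hence C_0 ≅ Z^9, C_1 ≅ Z^27, C_2 ≅ Z^18.

The boundary map ∂_1: C_1 → C_0 is given by ∂[p,q] = [q] − [p]. For instance
  ∂[v_7,v_8] = [v_8] − [v_7].
The 9×27 boundary matrix has rank 8 and Smith normal form diag(1,1,1,1,1,1,1,1).

∂_2: C_2 → C_1 maps a triangle to the signed sum of its edges. For instance
  ∂[v_4,v_5,v_7] = [v_5,v_7] − [v_4,v_7] + [v_4,v_5],
  ∂[v_0,v_1,v_7] = [v_1,v_7] − [v_0,v_7] + [v_0,v_1].
This gives a 27×18 integer matrix of rank 17; reducing to Smith normal form yields diagonal entries (1,1,1,1,1,1,1,1,1,1,1,1,1,1,1,1,1).

Computing H_k = (kernel of ∂_k) / (image of ∂_{k+1}):

  H_1: rank ker ∂_1 − rank ∂_2 = (27 − 8) − 17 = 2, and the invariant factors of ∂_2 are all 1, so H_1 ≅ Z^2.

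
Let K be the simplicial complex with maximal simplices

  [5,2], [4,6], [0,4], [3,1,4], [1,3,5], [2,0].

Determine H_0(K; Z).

H_0 = Z.

We work with the vertex ordering 0 < 1 < 2 < 3 < 4 < 5 < 6. The simplices of K, each written with vertices in increasing order, are:

  0-simplices (7): [0], [1], [2], [3], [4], [5], [6]
  1-simplices (9): [0,2], [0,4], [1,3], [1,4], [1,5], [2,5], [3,4], [3,5], [4,6]
  2-simplices (2): [1,3,4], [1,3,5]

giving chain groups C_0 ≅ Z^7, C_1 ≅ Z^9, C_2 ≅ Z^2.

∂_1: C_1 → C_0 maps an edge to its endpoints' difference, ∂[p,q] = q − p.
As a 7×9 matrix over Z this has rank 6, with invariant factors (1,1,1,1,1,1).

Boundary ∂_2: C_2 → C_1 maps a triangle to the signed sum of its edges. For instance
  ∂[1,3,4] = [3,4] − [1,4] + [1,3],
  ∂[1,3,5] = [3,5] − [1,5] + [1,3].
As a 9×2 matrix over Z this has rank 2, with invariant factors (1,1).

From H_k ≅ ker(∂_k) / im(∂_{k+1}) we obtain:

  H_0: rank C_0 − rank ∂_1 = 7 − 6 = 1, and the invariant factors of ∂_1 are all 1, so H_0 = Z.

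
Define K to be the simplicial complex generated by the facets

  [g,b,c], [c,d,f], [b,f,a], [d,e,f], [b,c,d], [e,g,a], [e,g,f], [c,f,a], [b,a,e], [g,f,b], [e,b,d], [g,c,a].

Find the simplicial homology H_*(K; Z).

H_0 ≅ Z,  H_1 ≅ Z/2Z,  H_2 = 0.

Fix the vertex order a < b < c < d < e < f < g and write every simplex with vertices in increasing order. Then dim K = 2 and the simplices of K are:

  0-simplices (7): a, b, c, d, e, f, g
  1-simplices (18): ab, ac, ae, af, ag, bc, bd, be, bf, bg, cd, cf, cg, de, df, ef, eg, fg
  2-simplices (12): abe, abf, acf, acg, aeg, bcd, bcg, bde, bfg, cdf, def, efg

giving chain groups C_0 ≅ Z^7, C_1 ≅ Z^18, C_2 ≅ Z^12.

∂_1: C_1 → C_0 maps an edge to its endpoints' difference, ∂[p,q] = q − p. For instance
  ∂cg = g − c.
As a 7×18 matrix over Z this has rank 6, with invariant factors (1,1,1,1,1,1).

Boundary ∂_2: C_2 → C_1 maps a triangle to the signed sum of its edges. For instance
  ∂abe = be − ae + ab,
  ∂def = ef − df + de.
This gives a 18×12 integer matrix of rank 12; reducing to Smith normal form yields diagonal entries (1,1,1,1,1,1,1,1,1,1,1,2).

Reading off H_k = ker ∂_k / im ∂_{k+1}:

  H_0: rank C_0 − rank ∂_1 = 7 − 6 = 1, and the invariant factors of ∂_1 are all 1, so H_0 = Z.
  H_1: rank ker ∂_1 − rank ∂_2 = (18 − 6) − 12 = 0, and ∂_2 has invariant factor 2 > 1, so H_1 = Z/2Z.
  H_2: rank ker ∂_2 − rank ∂_3 = (12 − 12) − 0 = 0, and there is no ∂_3, so H_2 = 0.

As a check, the Euler characteristic is 7 − 18 + 12 = 1, which agrees with 1 − 0 + 0 = 1.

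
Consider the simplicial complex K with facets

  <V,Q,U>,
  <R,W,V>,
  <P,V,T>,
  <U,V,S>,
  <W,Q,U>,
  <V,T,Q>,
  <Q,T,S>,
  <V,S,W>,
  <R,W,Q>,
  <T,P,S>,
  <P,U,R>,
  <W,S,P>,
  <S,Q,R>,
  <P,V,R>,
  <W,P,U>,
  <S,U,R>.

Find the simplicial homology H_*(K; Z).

H_0 = Z,  H_1 = Z^2,  H_2 = Z.

We work with the vertex ordering P < Q < R < S < T < U < V < W. The simplices of K, each written with vertices in increasing order, are:

  0-simplices (8): P, Q, R, S, T, U, V, W
  1-simplices (24): PR, PS, PT, PU, PV, PW, QR, QS, QT, QU, QV, QW, RS, RU, RV, RW, ST, SU, SV, SW, TV, UV, UW, VW
  2-simplices (16): PRU, PRV, PST, PSW, PTV, PUW, QRS, QRW, QST, QTV, QUV, QUW, RSU, RVW, SUV, SVW

Hence C_0 ≅ Z^8, C_1 ≅ Z^24, C_2 ≅ Z^16.

Boundary ∂_1: C_1 → C_0 maps an edge to its endpoints' difference, ∂[p,q] = q − p. For instance
  ∂QV = V − Q.
The resulting 8×24 matrix has rank 7, and its Smith normal form has invariant factors (1,1,1,1,1,1,1).

The boundary map ∂_2: C_2 → C_1 acts by ∂[p,q,r] = [q,r] − [p,r] + [p,q]. For instance
  ∂QUV = UV − QV + QU,
  ∂PSW = SW − PW + PS.
The 24×16 boundary matrix has rank 15 and Smith normal form diag(1,1,1,1,1,1,1,1,1,1,1,1,1,1,1).

Now H_k = ker ∂_k / im ∂_{k+1}, so:

  H_0: rank C_0 − rank ∂_1 = 8 − 7 = 1, and the invariant factors of ∂_1 are all 1, so H_0 = Z.
  H_1: rank ker ∂_1 − rank ∂_2 = (24 − 7) − 15 = 2, and the invariant factors of ∂_2 are all 1, so H_1 = Z^2.
  H_2: rank ker ∂_2 − rank ∂_3 = (16 − 15) − 0 = 1, and there is no ∂_3, so H_2 = Z.

(K is a triangulation of the torus T^2.)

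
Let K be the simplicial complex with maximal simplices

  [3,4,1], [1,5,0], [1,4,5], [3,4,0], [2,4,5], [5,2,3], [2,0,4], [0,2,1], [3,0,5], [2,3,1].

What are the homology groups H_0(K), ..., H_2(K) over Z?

We work with the vertex ordering 0 < 1 < 2 < 3 < 4 < 5. The simplices of K, each written with vertices in increasing order, are:

  0-simplices (6): [0], [1], [2], [3], [4], [5]
  1-simplices (15): [0,1], [0,2], [0,3], [0,4], [0,5], [1,2], [1,3], [1,4], [1,5], [2,3], [2,4], [2,5], [3,4], [3,5], [4,5]
  2-simplices (10): [0,1,2], [0,1,5], [0,2,4], [0,3,4], [0,3,5], [1,2,3], [1,3,4], [1,4,5], [2,3,5], [2,4,5]

giving chain groups C_0 ≅ Z^6, C_1 ≅ Z^15, C_2 ≅ Z^10.

The boundary map ∂_1: C_1 → C_0 maps an edge to its endpoints' difference, ∂[p,q] = q − p.
The 6×15 boundary matrix has rank 5 and Smith normal form diag(1,1,1,1,1).

∂_2: C_2 → C_1 acts by ∂[p,q,r] = [q,r] − [p,r] + [p,q]. For instance
  ∂[0,3,5] = [3,5] − [0,5] + [0,3],
  ∂[0,1,5] = [1,5] − [0,5] + [0,1].
The 15×10 boundary matrix has rank 10 and Smith normal form diag(1,1,1,1,1,1,1,1,1,2).

From H_k ≅ ker(∂_k) / im(∂_{k+1}) we obtain:

  H_0: rank C_0 − rank ∂_1 = 6 − 5 = 1, and the invariant factors of ∂_1 are all 1, so H_0 ≅ Z.
  H_1: rank ker ∂_1 − rank ∂_2 = (15 − 5) − 10 = 0, and ∂_2 has invariant factor 2 > 1, so H_1 ≅ Z_2.
  H_2: rank ker ∂_2 − rank ∂_3 = (10 − 10) − 0 = 0, and there is no ∂_3, so H_2 ≅ 0.

As a check, the Euler characteristic is 6 − 15 + 10 = 1, which agrees with 1 − 0 + 0 = 1.

H_0 = Z,  H_1 = Z_2,  H_2 = 0.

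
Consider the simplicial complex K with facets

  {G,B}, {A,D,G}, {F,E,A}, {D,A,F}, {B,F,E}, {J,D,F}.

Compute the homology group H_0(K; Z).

Take the total order A < B < D < E < F < G < J on the vertex set. Then K (dimension 2) consists of the simplices:

  0-simplices (7): A, B, D, E, F, G, J
  1-simplices (12): AD, AE, AF, AG, BE, BF, BG, DF, DG, DJ, EF, FJ
  2-simplices (5): ADF, ADG, AEF, BEF, DFJ

giving chain groups C_0 ≅ Z^7, C_1 ≅ Z^12, C_2 ≅ Z^5.

Boundary ∂_1: C_1 → C_0 sends each edge [p,q] (with p < q) to q − p. For instance
  ∂AF = F − A.
This gives a 7×12 integer matrix of rank 6; reducing to Smith normal form yields diagonal entries (1,1,1,1,1,1).

∂_2: C_2 → C_1 maps a triangle to the signed sum of its edges. For instance
  ∂ADG = DG − AG + AD,
  ∂BEF = EF − BF + BE.
The resulting 12×5 matrix has rank 5, and its Smith normal form has invariant factors (1,1,1,1,1).

Now H_k = ker ∂_k / im ∂_{k+1}, so:

  H_0: rank C_0 − rank ∂_1 = 7 − 6 = 1, and the invariant factors of ∂_1 are all 1, so H_0 = Z.

H_0 ≅ Z.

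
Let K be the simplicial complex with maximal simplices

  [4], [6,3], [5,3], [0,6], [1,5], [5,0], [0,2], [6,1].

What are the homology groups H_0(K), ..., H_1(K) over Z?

H_0 ≅ Z^2,  H_1 ≅ Z^2.

We work with the vertex ordering 0 < 1 < 2 < 3 < 4 < 5 < 6. The simplices of K, each written with vertices in increasing order, are:

  0-simplices (7): [0], [1], [2], [3], [4], [5], [6]
  1-simplices (7): [0,2], [0,5], [0,6], [1,5], [1,6], [3,5], [3,6]

giving chain groups C_0 ≅ Z^7, C_1 ≅ Z^7.

The boundary map ∂_1: C_1 → C_0 maps an edge to its endpoints' difference, ∂[p,q] = q − p. For instance
  ∂[0,6] = [6] − [0].
The resulting 7×7 matrix has rank 5, and its Smith normal form has invariant factors (1,1,1,1,1).

From H_k ≅ ker(∂_k) / im(∂_{k+1}) we obtain:

  H_0: rank C_0 − rank ∂_1 = 7 − 5 = 2, and the invariant factors of ∂_1 are all 1, so H_0 = Z^2.
  H_1: rank ker ∂_1 − rank ∂_2 = (7 − 5) − 0 = 2, and there is no ∂_2, so H_1 = Z^2.

As a check, the Euler characteristic is 7 − 7 = 0, which agrees with 2 − 2 = 0.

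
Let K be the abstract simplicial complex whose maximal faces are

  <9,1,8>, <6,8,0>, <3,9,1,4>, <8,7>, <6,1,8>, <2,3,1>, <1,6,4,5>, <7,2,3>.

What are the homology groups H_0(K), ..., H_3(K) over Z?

H_0 = Z,  H_1 = Z,  H_2 = 0,  H_3 = 0.

We work with the vertex ordering 0 < 1 < 2 < 3 < 4 < 5 < 6 < 7 < 8 < 9. The simplices of K, each written with vertices in increasing order, are:

  0-simplices (10): [0], [1], [2], [3], [4], [5], [6], [7], [8], [9]
  1-simplices (21): [0,6], [0,8], [1,2], [1,3], [1,4], [1,5], [1,6], [1,8], [1,9], [2,3], [2,7], [3,4], [3,7], [3,9], [4,5], [4,6], [4,9], [5,6], [6,8], [7,8], [8,9]
  2-simplices (13): [0,6,8], [1,2,3], [1,3,4], [1,3,9], [1,4,5], [1,4,6], [1,4,9], [1,5,6], [1,6,8], [1,8,9], [2,3,7], [3,4,9], [4,5,6]
  3-simplices (2): [1,3,4,9], [1,4,5,6]

so the chain groups are C_0 ≅ Z^10, C_1 ≅ Z^21, C_2 ≅ Z^13, C_3 ≅ Z^2.

The boundary map ∂_1: C_1 → C_0 is given by ∂[p,q] = [q] − [p]. For instance
  ∂[5,6] = [6] − [5].
The 10×21 boundary matrix has rank 9 and Smith normal form diag(1,1,1,1,1,1,1,1,1).

The boundary map ∂_2: C_2 → C_1 acts by ∂[p,q,r] = [q,r] − [p,r] + [p,q]. For instance
  ∂[2,3,7] = [3,7] − [2,7] + [2,3],
  ∂[1,4,9] = [4,9] − [1,9] + [1,4].
This gives a 21×13 integer matrix of rank 11; reducing to Smith normal form yields diagonal entries (1,1,1,1,1,1,1,1,1,1,1).

The boundary map ∂_3: C_3 → C_2 sends each 3-simplex σ to the alternating sum Σ_i (−1)^i (σ with its i-th vertex removed). For instance
  ∂[1,4,5,6] = [4,5,6] − [1,5,6] + [1,4,6] − [1,4,5],
  ∂[1,3,4,9] = [3,4,9] − [1,4,9] + [1,3,9] − [1,3,4].
This gives a 13×2 integer matrix of rank 2; reducing to Smith normal form yields diagonal entries (1,1).

Reading off H_k = ker ∂_k / im ∂_{k+1}:

  H_0: rank C_0 − rank ∂_1 = 10 − 9 = 1, and the invariant factors of ∂_1 are all 1, so H_0 = Z.
  H_1: rank ker ∂_1 − rank ∂_2 = (21 − 9) − 11 = 1, and the invariant factors of ∂_2 are all 1, so H_1 = Z.
  H_2: rank ker ∂_2 − rank ∂_3 = (13 − 11) − 2 = 0, and the invariant factors of ∂_3 are all 1, so H_2 = 0.
  H_3: rank ker ∂_3 − rank ∂_4 = (2 − 2) − 0 = 0, and there is no ∂_4, so H_3 = 0.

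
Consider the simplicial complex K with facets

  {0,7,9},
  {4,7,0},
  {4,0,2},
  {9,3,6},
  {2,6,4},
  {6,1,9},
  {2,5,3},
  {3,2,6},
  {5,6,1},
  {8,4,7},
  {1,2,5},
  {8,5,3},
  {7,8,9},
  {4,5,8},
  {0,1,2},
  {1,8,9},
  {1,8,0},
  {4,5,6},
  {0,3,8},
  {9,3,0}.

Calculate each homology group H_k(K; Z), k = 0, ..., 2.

Take the total order 0 < 1 < 2 < 3 < 4 < 5 < 6 < 7 < 8 < 9 on the vertex set. Then K (dimension 2) consists of the simplices:

  0-simplices (10): [0], [1], [2], [3], [4], [5], [6], [7], [8], [9]
  1-simplices (30): (30 of them)
  2-simplices (20): (20 of them)

giving chain groups C_0 ≅ Z^10, C_1 ≅ Z^30, C_2 ≅ Z^20.

Boundary ∂_1: C_1 → C_0 maps an edge to its endpoints' difference, ∂[p,q] = q − p.
As a 10×30 matrix over Z this has rank 9, with invariant factors (1,1,1,1,1,1,1,1,1).

The boundary map ∂_2: C_2 → C_1 acts by ∂[p,q,r] = [q,r] − [p,r] + [p,q]. For instance
  ∂[0,3,8] = [3,8] − [0,8] + [0,3],
  ∂[1,8,9] = [8,9] − [1,9] + [1,8].
The resulting 30×20 matrix has rank 20, and its Smith normal form has invariant factors (1,1,1,1,1,1,1,1,1,1,1,1,1,1,1,1,1,1,1,2).

Reading off H_k = ker ∂_k / im ∂_{k+1}:

  H_0: rank C_0 − rank ∂_1 = 10 − 9 = 1, and the invariant factors of ∂_1 are all 1, so H_0 = Z.
  H_1: rank ker ∂_1 − rank ∂_2 = (30 − 9) − 20 = 1, and ∂_2 has invariant factor 2 > 1, so H_1 = Z ⊕ Z/2Z.
  H_2: rank ker ∂_2 − rank ∂_3 = (20 − 20) − 0 = 0, and there is no ∂_3, so H_2 = 0.

As a check, the Euler characteristic is 10 − 30 + 20 = 0, which agrees with 1 − 1 + 0 = 0.
(K is a triangulation of the Klein bottle.)

H_0 ≅ Z,  H_1 ≅ Z ⊕ Z/2Z,  H_2 = 0.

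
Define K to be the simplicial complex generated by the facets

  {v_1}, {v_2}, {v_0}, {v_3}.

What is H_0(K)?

Order the vertices as v_0 < v_1 < v_2 < v_3. Listing each simplex with vertices in this order, K has dimension 0 with simplices:

  0-simplices (4): [v_0], [v_1], [v_2], [v_3]

giving chain groups C_0 ≅ Z^4.

From H_k ≅ ker(∂_k) / im(∂_{k+1}) we obtain:

  H_0: rank C_0 − rank ∂_1 = 4 − 0 = 4, and there is no ∂_1, so H_0 = Z^4.

(K is a triangulation of a set of 4 points.)

H_0 ≅ Z^4.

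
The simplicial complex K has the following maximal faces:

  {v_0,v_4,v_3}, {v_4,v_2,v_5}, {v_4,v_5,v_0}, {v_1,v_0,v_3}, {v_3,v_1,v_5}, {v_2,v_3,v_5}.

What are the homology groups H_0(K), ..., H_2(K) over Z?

Fix the vertex order v_0 < v_1 < v_2 < v_3 < v_4 < v_5 and write every simplex with vertices in increasing order. Then dim K = 2 and the simplices of K are:

  0-simplices (6): [v_0], [v_1], [v_2], [v_3], [v_4], [v_5]
  1-simplices (12): [v_0,v_1], [v_0,v_3], [v_0,v_4], [v_0,v_5], [v_1,v_3], [v_1,v_5], [v_2,v_3], [v_2,v_4], [v_2,v_5], [v_3,v_4], [v_3,v_5], [v_4,v_5]
  2-simplices (6): [v_0,v_1,v_3], [v_0,v_3,v_4], [v_0,v_4,v_5], [v_1,v_3,v_5], [v_2,v_3,v_5], [v_2,v_4,v_5]

giving chain groups C_0 ≅ Z^6, C_1 ≅ Z^12, C_2 ≅ Z^6.

∂_1: C_1 → C_0 maps an edge to its endpoints' difference, ∂[p,q] = q − p. For instance
  ∂[v_1,v_3] = [v_3] − [v_1].
As a 6×12 matrix over Z this has rank 5, with invariant factors (1,1,1,1,1).

Boundary ∂_2: C_2 → C_1 sends each 2-simplex [p,q,r] to [q,r] − [p,r] + [p,q]. For instance
  ∂[v_2,v_3,v_5] = [v_3,v_5] − [v_2,v_5] + [v_2,v_3],
  ∂[v_0,v_3,v_4] = [v_3,v_4] − [v_0,v_4] + [v_0,v_3].
The 12×6 boundary matrix has rank 6 and Smith normal form diag(1,1,1,1,1,1).

Now H_k = ker ∂_k / im ∂_{k+1}, so:

  H_0: rank C_0 − rank ∂_1 = 6 − 5 = 1, and the invariant factors of ∂_1 are all 1, so H_0 = Z.
  H_1: rank ker ∂_1 − rank ∂_2 = (12 − 5) − 6 = 1, and the invariant factors of ∂_2 are all 1, so H_1 = Z.
  H_2: rank ker ∂_2 − rank ∂_3 = (6 − 6) − 0 = 0, and there is no ∂_3, so H_2 = 0.

As a check, the Euler characteristic is 6 − 12 + 6 = 0, which agrees with 1 − 1 + 0 = 0.

H_0 = Z,  H_1 = Z,  H_2 = 0.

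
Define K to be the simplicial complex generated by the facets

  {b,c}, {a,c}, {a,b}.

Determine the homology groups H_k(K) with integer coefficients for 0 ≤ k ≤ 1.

Take the total order a < b < c on the vertex set. Then K (dimension 1) consists of the simplices:

  0-simplices (3): a, b, c
  1-simplices (3): ab, ac, bc

so the chain groups are C_0 ≅ Z^3, C_1 ≅ Z^3.

Boundary ∂_1: C_1 → C_0 sends each edge [p,q] (with p < q) to q − p.
The 3×3 boundary matrix has rank 2 and Smith normal form diag(1,1).

Reading off H_k = ker ∂_k / im ∂_{k+1}:

  H_0: rank C_0 − rank ∂_1 = 3 − 2 = 1, and the invariant factors of ∂_1 are all 1, so H_0 = Z.
  H_1: rank ker ∂_1 − rank ∂_2 = (3 − 2) − 0 = 1, and there is no ∂_2, so H_1 = Z.

H_0 = Z,  H_1 = Z.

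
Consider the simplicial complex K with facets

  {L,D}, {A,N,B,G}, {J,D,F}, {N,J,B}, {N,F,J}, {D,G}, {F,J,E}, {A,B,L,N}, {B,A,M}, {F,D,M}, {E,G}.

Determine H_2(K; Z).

K has 10 vertices, 24 edges, 13 triangles, 2 3-simplices.
rank ∂_2 = 11, rank ∂_3 = 2 ⇒ b_2 = 13 − 11 − 2 = 0; all invariant factors of ∂_3 are 1 so no torsion. So H_2 = 0.

H_2 ≅ 0.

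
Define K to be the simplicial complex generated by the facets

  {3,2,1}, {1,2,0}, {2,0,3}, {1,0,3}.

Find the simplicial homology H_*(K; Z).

Order the vertices as 0 < 1 < 2 < 3. Listing each simplex with vertices in this order, K has dimension 2 with simplices:

  0-simplices (4): [0], [1], [2], [3]
  1-simplices (6): [0,1], [0,2], [0,3], [1,2], [1,3], [2,3]
  2-simplices (4): [0,1,2], [0,1,3], [0,2,3], [1,2,3]

giving chain groups C_0 ≅ Z^4, C_1 ≅ Z^6, C_2 ≅ Z^4.

∂_1: C_1 → C_0 is given by ∂[p,q] = [q] − [p].
This gives a 4×6 integer matrix of rank 3; reducing to Smith normal form yields diagonal entries (1,1,1).

∂_2: C_2 → C_1 acts by ∂[p,q,r] = [q,r] − [p,r] + [p,q]. For instance
  ∂[0,2,3] = [2,3] − [0,3] + [0,2],
  ∂[0,1,2] = [1,2] − [0,2] + [0,1].
As a 6×4 matrix over Z this has rank 3, with invariant factors (1,1,1).

From H_k ≅ ker(∂_k) / im(∂_{k+1}) we obtain:

  H_0: rank C_0 − rank ∂_1 = 4 − 3 = 1, and the invariant factors of ∂_1 are all 1, so H_0 = Z.
  H_1: rank ker ∂_1 − rank ∂_2 = (6 − 3) − 3 = 0, and the invariant factors of ∂_2 are all 1, so H_1 = 0.
  H_2: rank ker ∂_2 − rank ∂_3 = (4 − 3) − 0 = 1, and there is no ∂_3, so H_2 = Z.

H_0 ≅ Z,  H_1 = 0,  H_2 ≅ Z.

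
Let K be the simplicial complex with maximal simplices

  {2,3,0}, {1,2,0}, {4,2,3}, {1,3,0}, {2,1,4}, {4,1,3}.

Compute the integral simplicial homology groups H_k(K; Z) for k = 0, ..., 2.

H_0 = Z,  H_1 = 0,  H_2 = Z.

We work with the vertex ordering 0 < 1 < 2 < 3 < 4. The simplices of K, each written with vertices in increasing order, are:

  0-simplices (5): [0], [1], [2], [3], [4]
  1-simplices (9): [0,1], [0,2], [0,3], [1,2], [1,3], [1,4], [2,3], [2,4], [3,4]
  2-simplices (6): [0,1,2], [0,1,3], [0,2,3], [1,2,4], [1,3,4], [2,3,4]

Hence C_0 ≅ Z^5, C_1 ≅ Z^9, C_2 ≅ Z^6.

∂_1: C_1 → C_0 maps an edge to its endpoints' difference, ∂[p,q] = q − p.
The resulting 5×9 matrix has rank 4, and its Smith normal form has invariant factors (1,1,1,1).

The boundary map ∂_2: C_2 → C_1 sends each 2-simplex [p,q,r] to [q,r] − [p,r] + [p,q]. For instance
  ∂[0,2,3] = [2,3] − [0,3] + [0,2],
  ∂[0,1,3] = [1,3] − [0,3] + [0,1].
The 9×6 boundary matrix has rank 5 and Smith normal form diag(1,1,1,1,1).

From H_k ≅ ker(∂_k) / im(∂_{k+1}) we obtain:

  H_0: rank C_0 − rank ∂_1 = 5 − 4 = 1, and the invariant factors of ∂_1 are all 1, so H_0 ≅ Z.
  H_1: rank ker ∂_1 − rank ∂_2 = (9 − 4) − 5 = 0, and the invariant factors of ∂_2 are all 1, so H_1 ≅ 0.
  H_2: rank ker ∂_2 − rank ∂_3 = (6 − 5) − 0 = 1, and there is no ∂_3, so H_2 ≅ Z.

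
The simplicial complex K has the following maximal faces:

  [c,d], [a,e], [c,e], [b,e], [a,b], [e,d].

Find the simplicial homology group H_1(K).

We work with the vertex ordering a < b < c < d < e. The simplices of K, each written with vertices in increasing order, are:

  0-simplices (5): a, b, c, d, e
  1-simplices (6): ab, ae, be, cd, ce, de

so the chain groups are C_0 ≅ Z^5, C_1 ≅ Z^6.

The boundary map ∂_1: C_1 → C_0 is given by ∂[p,q] = [q] − [p]. For instance
  ∂ae = e − a.
The resulting 5×6 matrix has rank 4, and its Smith normal form has invariant factors (1,1,1,1).

Now H_k = ker ∂_k / im ∂_{k+1}, so:

  H_1: rank ker ∂_1 − rank ∂_2 = (6 − 4) − 0 = 2, and there is no ∂_2, so H_1 ≅ Z^2.

H_1 ≅ Z^2.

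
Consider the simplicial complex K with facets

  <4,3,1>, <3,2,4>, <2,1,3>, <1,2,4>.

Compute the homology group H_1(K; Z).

Fix the vertex order 1 < 2 < 3 < 4 and write every simplex with vertices in increasing order. Then dim K = 2 and the simplices of K are:

  0-simplices (4): [1], [2], [3], [4]
  1-simplices (6): [1,2], [1,3], [1,4], [2,3], [2,4], [3,4]
  2-simplices (4): [1,2,3], [1,2,4], [1,3,4], [2,3,4]

so the chain groups are C_0 ≅ Z^4, C_1 ≅ Z^6, C_2 ≅ Z^4.

Boundary ∂_1: C_1 → C_0 sends each edge [p,q] (with p < q) to q − p. For instance
  ∂[1,3] = [3] − [1].
The resulting 4×6 matrix has rank 3, and its Smith normal form has invariant factors (1,1,1).

The boundary map ∂_2: C_2 → C_1 maps a triangle to the signed sum of its edges. For instance
  ∂[1,2,4] = [2,4] − [1,4] + [1,2],
  ∂[1,2,3] = [2,3] − [1,3] + [1,2].
The resulting 6×4 matrix has rank 3, and its Smith normal form has invariant factors (1,1,1).

From H_k ≅ ker(∂_k) / im(∂_{k+1}) we obtain:

  H_1: rank ker ∂_1 − rank ∂_2 = (6 − 3) − 3 = 0, and the invariant factors of ∂_2 are all 1, so H_1 = 0.

(K is a triangulation of the 2-sphere S^2.)

H_1 = 0.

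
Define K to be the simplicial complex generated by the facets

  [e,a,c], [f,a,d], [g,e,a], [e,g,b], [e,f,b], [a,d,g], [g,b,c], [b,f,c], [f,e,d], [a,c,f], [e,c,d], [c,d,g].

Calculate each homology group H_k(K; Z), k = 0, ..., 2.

Order the vertices as a < b < c < d < e < f < g. Listing each simplex with vertices in this order, K has dimension 2 with simplices:

  0-simplices (7): a, b, c, d, e, f, g
  1-simplices (18): ac, ad, ae, af, ag, bc, be, bf, bg, cd, ce, cf, cg, de, df, dg, ef, eg
  2-simplices (12): ace, acf, adf, adg, aeg, bcf, bcg, bef, beg, cde, cdg, def

giving chain groups C_0 ≅ Z^7, C_1 ≅ Z^18, C_2 ≅ Z^12.

Boundary ∂_1: C_1 → C_0 sends each edge [p,q] (with p < q) to q − p.
This gives a 7×18 integer matrix of rank 6; reducing to Smith normal form yields diagonal entries (1,1,1,1,1,1).

The boundary map ∂_2: C_2 → C_1 sends each 2-simplex [p,q,r] to [q,r] − [p,r] + [p,q]. For instance
  ∂bef = ef − bf + be,
  ∂adg = dg − ag + ad.
As a 18×12 matrix over Z this has rank 12, with invariant factors (1,1,1,1,1,1,1,1,1,1,1,2).

Now H_k = ker ∂_k / im ∂_{k+1}, so:

  H_0: rank C_0 − rank ∂_1 = 7 − 6 = 1, and the invariant factors of ∂_1 are all 1, so H_0 = Z.
  H_1: rank ker ∂_1 − rank ∂_2 = (18 − 6) − 12 = 0, and ∂_2 has invariant factor 2 > 1, so H_1 = Z/2Z.
  H_2: rank ker ∂_2 − rank ∂_3 = (12 − 12) − 0 = 0, and there is no ∂_3, so H_2 = 0.

H_0 = Z,  H_1 = Z/2Z,  H_2 = 0.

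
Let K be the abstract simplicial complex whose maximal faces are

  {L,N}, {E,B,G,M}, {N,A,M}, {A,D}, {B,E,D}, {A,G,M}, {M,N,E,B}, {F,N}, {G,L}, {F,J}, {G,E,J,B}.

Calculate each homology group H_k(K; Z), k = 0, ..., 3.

H_0 = Z,  H_1 = Z^3,  H_2 = 0,  H_3 = 0.

K has 10 vertices, 22 edges, 13 triangles, 3 3-simplices.
rank ∂_0 = 0, rank ∂_1 = 9 ⇒ b_0 = 10 − 0 − 9 = 1; all invariant factors of ∂_1 are 1 so no torsion. So H_0 ≅ Z.
rank ∂_1 = 9, rank ∂_2 = 10 ⇒ b_1 = 22 − 9 − 10 = 3; all invariant factors of ∂_2 are 1 so no torsion. So H_1 ≅ Z^3.
rank ∂_2 = 10, rank ∂_3 = 3 ⇒ b_2 = 13 − 10 − 3 = 0; all invariant factors of ∂_3 are 1 so no torsion. So H_2 ≅ 0.
rank ∂_3 = 3, rank ∂_4 = 0 ⇒ b_3 = 3 − 3 − 0 = 0. So H_3 ≅ 0.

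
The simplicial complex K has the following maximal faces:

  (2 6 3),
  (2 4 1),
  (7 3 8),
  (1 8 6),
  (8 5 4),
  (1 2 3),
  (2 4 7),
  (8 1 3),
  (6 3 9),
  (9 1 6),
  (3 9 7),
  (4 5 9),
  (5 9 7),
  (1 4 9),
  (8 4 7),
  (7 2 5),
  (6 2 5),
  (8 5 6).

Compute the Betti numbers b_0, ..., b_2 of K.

Fix the vertex order 1 < 2 < 3 < 4 < 5 < 6 < 7 < 8 < 9 and write every simplex with vertices in increasing order. Then dim K = 2 and the simplices of K are:

  0-simplices (9): [1], [2], [3], [4], [5], [6], [7], [8], [9]
  1-simplices (27): (27 of them)
  2-simplices (18): [1,2,3], [1,2,4], [1,3,8], [1,4,9], [1,6,8], [1,6,9], [2,3,6], [2,4,7], [2,5,6], [2,5,7], [3,6,9], [3,7,8], [3,7,9], [4,5,8], [4,5,9], [4,7,8], [5,6,8], [5,7,9]

so the chain groups are C_0 ≅ Z^9, C_1 ≅ Z^27, C_2 ≅ Z^18.

Boundary ∂_1: C_1 → C_0 is given by ∂[p,q] = [q] − [p]. For instance
  ∂[6,9] = [9] − [6].
As a 9×27 matrix over Z this has rank 8, with invariant factors (1,1,1,1,1,1,1,1).

The boundary map ∂_2: C_2 → C_1 acts by ∂[p,q,r] = [q,r] − [p,r] + [p,q]. For instance
  ∂[5,7,9] = [7,9] − [5,9] + [5,7],
  ∂[2,5,6] = [5,6] − [2,6] + [2,5].
As a 27×18 matrix over Z this has rank 18, with invariant factors (1,1,1,1,1,1,1,1,1,1,1,1,1,1,1,1,1,2).

Now H_k = ker ∂_k / im ∂_{k+1}, so:

  H_0: rank C_0 − rank ∂_1 = 9 − 8 = 1, and the invariant factors of ∂_1 are all 1, so H_0 ≅ Z.
  H_1: rank ker ∂_1 − rank ∂_2 = (27 − 8) − 18 = 1, and ∂_2 has invariant factor 2 > 1, so H_1 ≅ Z ⊕ Z/2Z.
  H_2: rank ker ∂_2 − rank ∂_3 = (18 − 18) − 0 = 0, and there is no ∂_3, so H_2 ≅ 0.

As a check, the Euler characteristic is 9 − 27 + 18 = 0, which agrees with 1 − 1 + 0 = 0.

Hence the Betti numbers are b_0 = 1, b_1 = 1, b_2 = 0.

b_0 = 1, b_1 = 1, b_2 = 0.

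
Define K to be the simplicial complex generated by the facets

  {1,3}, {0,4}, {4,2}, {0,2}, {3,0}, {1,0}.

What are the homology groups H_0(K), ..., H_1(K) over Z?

Order the vertices as 0 < 1 < 2 < 3 < 4. Listing each simplex with vertices in this order, K has dimension 1 with simplices:

  0-simplices (5): [0], [1], [2], [3], [4]
  1-simplices (6): [0,1], [0,2], [0,3], [0,4], [1,3], [2,4]

Hence C_0 ≅ Z^5, C_1 ≅ Z^6.

The boundary map ∂_1: C_1 → C_0 maps an edge to its endpoints' difference, ∂[p,q] = q − p.
The resulting 5×6 matrix has rank 4, and its Smith normal form has invariant factors (1,1,1,1).

Now H_k = ker ∂_k / im ∂_{k+1}, so:

  H_0: rank C_0 − rank ∂_1 = 5 − 4 = 1, and the invariant factors of ∂_1 are all 1, so H_0 ≅ Z.
  H_1: rank ker ∂_1 − rank ∂_2 = (6 − 4) − 0 = 2, and there is no ∂_2, so H_1 ≅ Z^2.

As a check, the Euler characteristic is 5 − 6 = -1, which agrees with 1 − 2 = -1.
(K is a triangulation of a wedge of 2 circles.)

H_0 = Z,  H_1 = Z^2.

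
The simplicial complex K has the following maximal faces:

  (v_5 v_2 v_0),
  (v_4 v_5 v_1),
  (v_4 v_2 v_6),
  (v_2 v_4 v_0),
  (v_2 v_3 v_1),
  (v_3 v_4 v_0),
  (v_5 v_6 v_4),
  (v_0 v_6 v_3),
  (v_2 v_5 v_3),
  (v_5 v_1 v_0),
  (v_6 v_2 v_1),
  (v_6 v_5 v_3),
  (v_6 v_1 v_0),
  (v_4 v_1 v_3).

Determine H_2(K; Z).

Take the total order v_0 < v_1 < v_2 < v_3 < v_4 < v_5 < v_6 on the vertex set. Then K (dimension 2) consists of the simplices:

  0-simplices (7): [v_0], [v_1], [v_2], [v_3], [v_4], [v_5], [v_6]
  1-simplices (21): (21 of them)
  2-simplices (14): (14 of them)

so the chain groups are C_0 ≅ Z^7, C_1 ≅ Z^21, C_2 ≅ Z^14.

∂_1: C_1 → C_0 maps an edge to its endpoints' difference, ∂[p,q] = q − p. For instance
  ∂[v_2,v_5] = [v_5] − [v_2].
As a 7×21 matrix over Z this has rank 6, with invariant factors (1,1,1,1,1,1).

The boundary map ∂_2: C_2 → C_1 maps a triangle to the signed sum of its edges. For instance
  ∂[v_0,v_3,v_4] = [v_3,v_4] − [v_0,v_4] + [v_0,v_3],
  ∂[v_4,v_5,v_6] = [v_5,v_6] − [v_4,v_6] + [v_4,v_5].
The resulting 21×14 matrix has rank 13, and its Smith normal form has invariant factors (1,1,1,1,1,1,1,1,1,1,1,1,1).

From H_k ≅ ker(∂_k) / im(∂_{k+1}) we obtain:

  H_2: rank ker ∂_2 − rank ∂_3 = (14 − 13) − 0 = 1, and there is no ∂_3, so H_2 ≅ Z.

(K is a triangulation of the torus T^2.)

H_2 = Z.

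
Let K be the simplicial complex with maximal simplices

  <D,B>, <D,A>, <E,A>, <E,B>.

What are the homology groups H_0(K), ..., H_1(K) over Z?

H_0 = Z,  H_1 = Z.

Fix the vertex order A < B < D < E and write every simplex with vertices in increasing order. Then dim K = 1 and the simplices of K are:

  0-simplices (4): A, B, D, E
  1-simplices (4): AD, AE, BD, BE

giving chain groups C_0 ≅ Z^4, C_1 ≅ Z^4.

Boundary ∂_1: C_1 → C_0 sends each edge [p,q] (with p < q) to q − p. For instance
  ∂BE = E − B.
As a 4×4 matrix over Z this has rank 3, with invariant factors (1,1,1).

Reading off H_k = ker ∂_k / im ∂_{k+1}:

  H_0: rank C_0 − rank ∂_1 = 4 − 3 = 1, and the invariant factors of ∂_1 are all 1, so H_0 ≅ Z.
  H_1: rank ker ∂_1 − rank ∂_2 = (4 − 3) − 0 = 1, and there is no ∂_2, so H_1 ≅ Z.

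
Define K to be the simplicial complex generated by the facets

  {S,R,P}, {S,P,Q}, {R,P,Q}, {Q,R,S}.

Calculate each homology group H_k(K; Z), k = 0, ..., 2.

H_0 ≅ Z,  H_1 = 0,  H_2 ≅ Z.

We work with the vertex ordering P < Q < R < S. The simplices of K, each written with vertices in increasing order, are:

  0-simplices (4): P, Q, R, S
  1-simplices (6): PQ, PR, PS, QR, QS, RS
  2-simplices (4): PQR, PQS, PRS, QRS

so the chain groups are C_0 ≅ Z^4, C_1 ≅ Z^6, C_2 ≅ Z^4.

Boundary ∂_1: C_1 → C_0 sends each edge [p,q] (with p < q) to q − p. For instance
  ∂RS = S − R.
The 4×6 boundary matrix has rank 3 and Smith normal form diag(1,1,1).

Boundary ∂_2: C_2 → C_1 acts by ∂[p,q,r] = [q,r] − [p,r] + [p,q]. For instance
  ∂PQR = QR − PR + PQ,
  ∂QRS = RS − QS + QR.
This gives a 6×4 integer matrix of rank 3; reducing to Smith normal form yields diagonal entries (1,1,1).

Reading off H_k = ker ∂_k / im ∂_{k+1}:

  H_0: rank C_0 − rank ∂_1 = 4 − 3 = 1, and the invariant factors of ∂_1 are all 1, so H_0 = Z.
  H_1: rank ker ∂_1 − rank ∂_2 = (6 − 3) − 3 = 0, and the invariant factors of ∂_2 are all 1, so H_1 = 0.
  H_2: rank ker ∂_2 − rank ∂_3 = (4 − 3) − 0 = 1, and there is no ∂_3, so H_2 = Z.

(K is a triangulation of the 2-sphere S^2.)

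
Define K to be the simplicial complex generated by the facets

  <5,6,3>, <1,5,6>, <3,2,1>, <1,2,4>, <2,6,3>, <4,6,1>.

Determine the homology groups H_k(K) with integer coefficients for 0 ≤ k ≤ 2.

H_0 = Z,  H_1 = Z,  H_2 = 0.

Take the total order 1 < 2 < 3 < 4 < 5 < 6 on the vertex set. Then K (dimension 2) consists of the simplices:

  0-simplices (6): [1], [2], [3], [4], [5], [6]
  1-simplices (12): [1,2], [1,3], [1,4], [1,5], [1,6], [2,3], [2,4], [2,6], [3,5], [3,6], [4,6], [5,6]
  2-simplices (6): [1,2,3], [1,2,4], [1,4,6], [1,5,6], [2,3,6], [3,5,6]

Hence C_0 ≅ Z^6, C_1 ≅ Z^12, C_2 ≅ Z^6.

Boundary ∂_1: C_1 → C_0 sends each edge [p,q] (with p < q) to q − p. For instance
  ∂[1,4] = [4] − [1].
The 6×12 boundary matrix has rank 5 and Smith normal form diag(1,1,1,1,1).

The boundary map ∂_2: C_2 → C_1 maps a triangle to the signed sum of its edges. For instance
  ∂[1,2,3] = [2,3] − [1,3] + [1,2],
  ∂[2,3,6] = [3,6] − [2,6] + [2,3].
As a 12×6 matrix over Z this has rank 6, with invariant factors (1,1,1,1,1,1).

Computing H_k = (kernel of ∂_k) / (image of ∂_{k+1}):

  H_0: rank C_0 − rank ∂_1 = 6 − 5 = 1, and the invariant factors of ∂_1 are all 1, so H_0 ≅ Z.
  H_1: rank ker ∂_1 − rank ∂_2 = (12 − 5) − 6 = 1, and the invariant factors of ∂_2 are all 1, so H_1 ≅ Z.
  H_2: rank ker ∂_2 − rank ∂_3 = (6 − 6) − 0 = 0, and there is no ∂_3, so H_2 ≅ 0.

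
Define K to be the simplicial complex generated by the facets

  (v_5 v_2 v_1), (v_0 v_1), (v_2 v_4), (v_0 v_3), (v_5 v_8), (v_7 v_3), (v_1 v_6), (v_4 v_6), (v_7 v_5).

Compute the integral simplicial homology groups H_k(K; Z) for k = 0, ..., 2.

Take the total order v_0 < v_1 < v_2 < v_3 < v_4 < v_5 < v_6 < v_7 < v_8 on the vertex set. Then K (dimension 2) consists of the simplices:

  0-simplices (9): [v_0], [v_1], [v_2], [v_3], [v_4], [v_5], [v_6], [v_7], [v_8]
  1-simplices (11): [v_0,v_1], [v_0,v_3], [v_1,v_2], [v_1,v_5], [v_1,v_6], [v_2,v_4], [v_2,v_5], [v_3,v_7], [v_4,v_6], [v_5,v_7], [v_5,v_8]
  2-simplices (1): [v_1,v_2,v_5]

Hence C_0 ≅ Z^9, C_1 ≅ Z^11, C_2 ≅ Z^1.

Boundary ∂_1: C_1 → C_0 maps an edge to its endpoints' difference, ∂[p,q] = q − p. For instance
  ∂[v_2,v_5] = [v_5] − [v_2].
The 9×11 boundary matrix has rank 8 and Smith normal form diag(1,1,1,1,1,1,1,1).

∂_2: C_2 → C_1 maps a triangle to the signed sum of its edges. For instance
  ∂[v_1,v_2,v_5] = [v_2,v_5] − [v_1,v_5] + [v_1,v_2].
The resulting 11×1 matrix has rank 1, and its Smith normal form has invariant factors (1).

From H_k ≅ ker(∂_k) / im(∂_{k+1}) we obtain:

  H_0: rank C_0 − rank ∂_1 = 9 − 8 = 1, and the invariant factors of ∂_1 are all 1, so H_0 ≅ Z.
  H_1: rank ker ∂_1 − rank ∂_2 = (11 − 8) − 1 = 2, and the invariant factors of ∂_2 are all 1, so H_1 ≅ Z^2.
  H_2: rank ker ∂_2 − rank ∂_3 = (1 − 1) − 0 = 0, and there is no ∂_3, so H_2 ≅ 0.

As a check, the Euler characteristic is 9 − 11 + 1 = -1, which agrees with 1 − 2 + 0 = -1.

H_0 = Z,  H_1 = Z^2,  H_2 = 0.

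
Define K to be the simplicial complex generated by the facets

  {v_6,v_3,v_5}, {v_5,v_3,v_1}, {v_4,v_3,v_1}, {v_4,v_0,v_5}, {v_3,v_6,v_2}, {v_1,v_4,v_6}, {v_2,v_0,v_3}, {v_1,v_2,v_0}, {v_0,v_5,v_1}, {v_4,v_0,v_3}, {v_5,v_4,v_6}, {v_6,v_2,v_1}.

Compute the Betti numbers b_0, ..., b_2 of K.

K has 7 vertices, 18 edges, 12 triangles.
rank ∂_0 = 0, rank ∂_1 = 6 ⇒ b_0 = 7 − 0 − 6 = 1; all invariant factors of ∂_1 are 1 so no torsion. So H_0 ≅ Z.
rank ∂_1 = 6, rank ∂_2 = 12 ⇒ b_1 = 18 − 6 − 12 = 0; ∂_2 has invariant factor(s) [2] giving torsion. So H_1 ≅ Z/2.
rank ∂_2 = 12, rank ∂_3 = 0 ⇒ b_2 = 12 − 12 − 0 = 0. So H_2 ≅ 0.

b_0 = 1, b_1 = 0, b_2 = 0.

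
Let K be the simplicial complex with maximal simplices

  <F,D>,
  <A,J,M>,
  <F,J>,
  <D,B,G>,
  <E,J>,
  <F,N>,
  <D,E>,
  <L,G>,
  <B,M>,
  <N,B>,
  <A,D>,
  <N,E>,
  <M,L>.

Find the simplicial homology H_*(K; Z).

H_0 ≅ Z,  H_1 ≅ Z^6,  H_2 = 0.

Take the total order A < B < D < E < F < G < J < L < M < N on the vertex set. Then K (dimension 2) consists of the simplices:

  0-simplices (10): A, B, D, E, F, G, J, L, M, N
  1-simplices (17): AD, AJ, AM, BD, BG, BM, BN, DE, DF, DG, EJ, EN, FJ, FN, GL, JM, LM
  2-simplices (2): AJM, BDG

Hence C_0 ≅ Z^10, C_1 ≅ Z^17, C_2 ≅ Z^2.

∂_1: C_1 → C_0 is given by ∂[p,q] = [q] − [p]. For instance
  ∂BN = N − B.
This gives a 10×17 integer matrix of rank 9; reducing to Smith normal form yields diagonal entries (1,1,1,1,1,1,1,1,1).

∂_2: C_2 → C_1 sends each 2-simplex [p,q,r] to [q,r] − [p,r] + [p,q]. For instance
  ∂AJM = JM − AM + AJ,
  ∂BDG = DG − BG + BD.
As a 17×2 matrix over Z this has rank 2, with invariant factors (1,1).

Computing H_k = (kernel of ∂_k) / (image of ∂_{k+1}):

  H_0: rank C_0 − rank ∂_1 = 10 − 9 = 1, and the invariant factors of ∂_1 are all 1, so H_0 ≅ Z.
  H_1: rank ker ∂_1 − rank ∂_2 = (17 − 9) − 2 = 6, and the invariant factors of ∂_2 are all 1, so H_1 ≅ Z^6.
  H_2: rank ker ∂_2 − rank ∂_3 = (2 − 2) − 0 = 0, and there is no ∂_3, so H_2 ≅ 0.

As a check, the Euler characteristic is 10 − 17 + 2 = -5, which agrees with 1 − 6 + 0 = -5.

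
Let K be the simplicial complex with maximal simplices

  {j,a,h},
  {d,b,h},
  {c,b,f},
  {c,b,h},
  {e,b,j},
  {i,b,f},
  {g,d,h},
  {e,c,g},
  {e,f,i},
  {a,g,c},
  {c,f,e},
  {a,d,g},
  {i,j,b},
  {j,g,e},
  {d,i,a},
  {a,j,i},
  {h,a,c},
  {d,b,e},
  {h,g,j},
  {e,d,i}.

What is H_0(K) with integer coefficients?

Order the vertices as a < b < c < d < e < f < g < h < i < j. Listing each simplex with vertices in this order, K has dimension 2 with simplices:

  0-simplices (10): a, b, c, d, e, f, g, h, i, j
  1-simplices (30): ac, ad, ag, ah, ai, aj, bc, bd, be, bf, bh, bi, bj, ce, cf, cg, ch, de, dg, dh, di, ef, eg, ei, ej, fi, gh, gj, hj, ij
  2-simplices (20): acg, ach, adg, adi, ahj, aij, bcf, bch, bde, bdh, bej, bfi, bij, cef, ceg, dei, dgh, efi, egj, ghj

Hence C_0 ≅ Z^10, C_1 ≅ Z^30, C_2 ≅ Z^20.

∂_1: C_1 → C_0 maps an edge to its endpoints' difference, ∂[p,q] = q − p.
The 10×30 boundary matrix has rank 9 and Smith normal form diag(1,1,1,1,1,1,1,1,1).

The boundary map ∂_2: C_2 → C_1 sends each 2-simplex [p,q,r] to [q,r] − [p,r] + [p,q]. For instance
  ∂bij = ij − bj + bi,
  ∂bej = ej − bj + be.
This gives a 30×20 integer matrix of rank 20; reducing to Smith normal form yields diagonal entries (1,1,1,1,1,1,1,1,1,1,1,1,1,1,1,1,1,1,1,2).

From H_k ≅ ker(∂_k) / im(∂_{k+1}) we obtain:

  H_0: rank C_0 − rank ∂_1 = 10 − 9 = 1, and the invariant factors of ∂_1 are all 1, so H_0 = Z.

H_0 = Z.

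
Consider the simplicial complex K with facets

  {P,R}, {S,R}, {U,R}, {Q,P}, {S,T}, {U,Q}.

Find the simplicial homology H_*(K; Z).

H_0 = Z,  H_1 = Z.

Order the vertices as P < Q < R < S < T < U. Listing each simplex with vertices in this order, K has dimension 1 with simplices:

  0-simplices (6): P, Q, R, S, T, U
  1-simplices (6): PQ, PR, QU, RS, RU, ST

giving chain groups C_0 ≅ Z^6, C_1 ≅ Z^6.

The boundary map ∂_1: C_1 → C_0 maps an edge to its endpoints' difference, ∂[p,q] = q − p. For instance
  ∂ST = T − S.
The 6×6 boundary matrix has rank 5 and Smith normal form diag(1,1,1,1,1).

Now H_k = ker ∂_k / im ∂_{k+1}, so:

  H_0: rank C_0 − rank ∂_1 = 6 − 5 = 1, and the invariant factors of ∂_1 are all 1, so H_0 ≅ Z.
  H_1: rank ker ∂_1 − rank ∂_2 = (6 − 5) − 0 = 1, and there is no ∂_2, so H_1 ≅ Z.

As a check, the Euler characteristic is 6 − 6 = 0, which agrees with 1 − 1 = 0.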